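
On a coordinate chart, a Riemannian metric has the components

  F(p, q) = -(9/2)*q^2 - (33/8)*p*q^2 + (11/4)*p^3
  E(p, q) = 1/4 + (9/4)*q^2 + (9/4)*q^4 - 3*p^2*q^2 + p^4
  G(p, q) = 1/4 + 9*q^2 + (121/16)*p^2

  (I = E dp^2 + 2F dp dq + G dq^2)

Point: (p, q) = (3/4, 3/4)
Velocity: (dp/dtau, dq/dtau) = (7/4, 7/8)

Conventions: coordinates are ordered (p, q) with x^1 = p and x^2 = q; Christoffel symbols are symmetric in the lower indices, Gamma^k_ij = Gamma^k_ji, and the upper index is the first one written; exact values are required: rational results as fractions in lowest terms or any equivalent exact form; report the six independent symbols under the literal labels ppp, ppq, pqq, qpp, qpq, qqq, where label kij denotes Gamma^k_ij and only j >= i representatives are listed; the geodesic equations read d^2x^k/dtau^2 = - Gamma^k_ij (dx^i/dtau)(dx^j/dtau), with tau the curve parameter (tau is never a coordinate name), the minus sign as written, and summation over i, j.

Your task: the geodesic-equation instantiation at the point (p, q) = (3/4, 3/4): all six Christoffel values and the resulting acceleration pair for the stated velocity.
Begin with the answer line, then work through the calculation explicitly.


Answer: Gamma_ppp = -66123/91348, Gamma_ppq = 326403/45674, Gamma_pqq = -582555/22837, Gamma_qpp = -43011/182696, Gamma_qpq = 266475/91348, Gamma_qqq = -346707/45674; accelerations (d^2p/dtau^2, d^2q/dtau^2) = (-6321/45674, -54831/22837)

E = 1633/1024, F = -1593/512, G = 2449/256 at the point
E_p = -27/32, E_q = 297/64, F_p = 297/128, F_q = -729/64, G_p = 363/32, G_q = 27/2
EG - F^2 = 22837/4096;  g^inv = (4096/22837) * [[2449/256, 1593/512], [1593/512, 1633/1024]]
first-kind symbols [ij,l] = (1/2)(d_i g_jl + d_j g_il - d_l g_ij): [pp,p] = E_p/2 = -27/64, [pp,q] = F_p - E_q/2 = 0, [pq,p] = E_q/2 = 297/128, [pq,q] = G_p/2 = 363/64, [qq,p] = F_q - G_p/2 = -273/16, [qq,q] = G_q/2 = 27/4
Gamma^p_ij = (G*[ij,p] - F*[ij,q])/(EG - F^2), Gamma^q_ij = (E*[ij,q] - F*[ij,p])/(EG - F^2)
Gamma_ppp = -66123/91348, Gamma_ppq = 326403/45674, Gamma_pqq = -582555/22837, Gamma_qpp = -43011/182696, Gamma_qpq = 266475/91348, Gamma_qqq = -346707/45674
d^2p/dtau^2 = -(Gamma_ppp*(7/4)^2 + 2*Gamma_ppq*(7/4)*(7/8) + Gamma_pqq*(7/8)^2) = -6321/45674
d^2q/dtau^2 = -(Gamma_qpp*(7/4)^2 + 2*Gamma_qpq*(7/4)*(7/8) + Gamma_qqq*(7/8)^2) = -54831/22837


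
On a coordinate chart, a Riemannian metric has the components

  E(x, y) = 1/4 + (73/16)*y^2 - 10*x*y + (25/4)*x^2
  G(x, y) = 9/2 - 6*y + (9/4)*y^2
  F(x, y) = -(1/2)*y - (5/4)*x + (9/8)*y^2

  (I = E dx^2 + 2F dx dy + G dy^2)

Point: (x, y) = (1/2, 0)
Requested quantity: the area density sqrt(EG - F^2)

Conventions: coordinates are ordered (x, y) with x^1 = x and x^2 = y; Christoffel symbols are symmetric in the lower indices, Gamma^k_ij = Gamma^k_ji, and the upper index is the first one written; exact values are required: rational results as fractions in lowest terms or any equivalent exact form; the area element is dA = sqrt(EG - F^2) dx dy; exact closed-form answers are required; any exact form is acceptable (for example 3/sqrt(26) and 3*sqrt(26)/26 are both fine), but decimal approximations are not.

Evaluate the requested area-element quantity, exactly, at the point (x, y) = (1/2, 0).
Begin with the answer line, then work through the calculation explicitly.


Answer: sqrt(EG - F^2) = sqrt(497)/8

E = 29/16, F = -5/8, G = 9/2; EG - F^2 = 497/64


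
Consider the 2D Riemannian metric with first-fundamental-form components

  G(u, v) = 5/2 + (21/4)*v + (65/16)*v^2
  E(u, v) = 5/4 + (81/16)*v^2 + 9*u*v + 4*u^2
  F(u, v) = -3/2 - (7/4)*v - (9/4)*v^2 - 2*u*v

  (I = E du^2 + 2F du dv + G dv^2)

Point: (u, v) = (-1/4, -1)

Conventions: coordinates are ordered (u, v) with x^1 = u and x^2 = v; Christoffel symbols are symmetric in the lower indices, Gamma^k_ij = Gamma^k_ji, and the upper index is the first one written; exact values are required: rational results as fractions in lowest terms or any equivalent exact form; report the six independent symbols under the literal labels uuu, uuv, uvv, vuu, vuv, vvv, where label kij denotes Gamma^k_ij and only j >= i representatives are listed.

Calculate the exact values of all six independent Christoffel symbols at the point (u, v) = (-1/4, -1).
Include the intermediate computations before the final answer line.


E = 141/16, F = -5/2, G = 21/16 at the point
E_u = -11, E_v = -99/8, F_u = 2, F_v = 13/4, G_u = 0, G_v = -23/8
EG - F^2 = 1361/256;  g^inv = (256/1361) * [[21/16, 5/2], [5/2, 141/16]]
first-kind symbols [ij,l] = (1/2)(d_i g_jl + d_j g_il - d_l g_ij): [uu,u] = E_u/2 = -11/2, [uu,v] = F_u - E_v/2 = 131/16, [uv,u] = E_v/2 = -99/16, [uv,v] = G_u/2 = 0, [vv,u] = F_v - G_u/2 = 13/4, [vv,v] = G_v/2 = -23/16
Gamma^u_ij = (G*[ij,u] - F*[ij,v])/(EG - F^2), Gamma^v_ij = (E*[ij,v] - F*[ij,u])/(EG - F^2)

Answer: Gamma_uuu = 3392/1361, Gamma_uuv = -2079/1361, Gamma_uvv = 172/1361, Gamma_vuu = 14951/1361, Gamma_vuv = -3960/1361, Gamma_vvv = -1163/1361


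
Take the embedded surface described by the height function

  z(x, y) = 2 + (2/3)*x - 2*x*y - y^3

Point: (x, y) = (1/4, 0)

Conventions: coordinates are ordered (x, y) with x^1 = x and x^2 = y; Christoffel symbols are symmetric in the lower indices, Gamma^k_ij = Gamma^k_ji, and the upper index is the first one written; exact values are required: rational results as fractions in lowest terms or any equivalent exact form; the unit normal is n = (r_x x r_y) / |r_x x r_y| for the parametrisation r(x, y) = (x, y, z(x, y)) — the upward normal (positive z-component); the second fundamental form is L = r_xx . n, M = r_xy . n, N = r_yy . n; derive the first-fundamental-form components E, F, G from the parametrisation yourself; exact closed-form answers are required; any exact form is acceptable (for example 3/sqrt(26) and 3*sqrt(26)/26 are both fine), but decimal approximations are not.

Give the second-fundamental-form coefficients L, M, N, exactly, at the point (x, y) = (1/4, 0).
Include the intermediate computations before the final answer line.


z_x = 2/3, z_y = -1/2, z_xx = 0, z_xy = -2, z_yy = 0
E = 13/9, F = -1/3, G = 5/4; answer radicand W^2 = 61/36
unnormalised second-form numerators: l = 0, m = -2, n = 0; L = l/sqrt(61/36), and similarly M = m/sqrt(W^2), N = n/sqrt(W^2)

Answer: L = 0, M = -12*sqrt(61)/61, N = 0


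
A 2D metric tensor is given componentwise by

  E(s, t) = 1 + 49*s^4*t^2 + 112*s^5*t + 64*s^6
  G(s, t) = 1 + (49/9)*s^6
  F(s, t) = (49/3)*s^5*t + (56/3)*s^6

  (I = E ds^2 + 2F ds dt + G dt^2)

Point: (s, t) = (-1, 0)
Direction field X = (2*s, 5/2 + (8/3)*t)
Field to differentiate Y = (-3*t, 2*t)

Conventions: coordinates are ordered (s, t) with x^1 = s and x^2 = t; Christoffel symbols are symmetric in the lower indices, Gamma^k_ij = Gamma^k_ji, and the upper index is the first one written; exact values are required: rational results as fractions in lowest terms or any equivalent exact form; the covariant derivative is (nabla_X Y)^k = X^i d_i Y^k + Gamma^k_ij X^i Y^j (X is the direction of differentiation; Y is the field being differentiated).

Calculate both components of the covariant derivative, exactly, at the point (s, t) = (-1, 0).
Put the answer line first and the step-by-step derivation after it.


Answer: (nabla_X Y)^s = -15/2, (nabla_X Y)^t = 5

E = 65, F = 56/3, G = 58/9 at the point
E_s = -384, E_t = -112, F_s = -112, F_t = -49/3, G_s = -98/3, G_t = 0
EG - F^2 = 634/9;  g^inv = (9/634) * [[58/9, -56/3], [-56/3, 65]]
first-kind symbols [ij,l] = (1/2)(d_i g_jl + d_j g_il - d_l g_ij): [ss,s] = E_s/2 = -192, [ss,t] = F_s - E_t/2 = -56, [st,s] = E_t/2 = -56, [st,t] = G_s/2 = -49/3, [tt,s] = F_t - G_s/2 = 0, [tt,t] = G_t/2 = 0
Gamma^s_ij = (G*[ij,s] - F*[ij,t])/(EG - F^2), Gamma^t_ij = (E*[ij,t] - F*[ij,s])/(EG - F^2)
Gamma_sss = -864/317, Gamma_sst = -252/317, Gamma_stt = 0, Gamma_tss = -252/317, Gamma_tst = -147/634, Gamma_ttt = 0
X = (-2, 5/2), Y = (0, 0) at the point


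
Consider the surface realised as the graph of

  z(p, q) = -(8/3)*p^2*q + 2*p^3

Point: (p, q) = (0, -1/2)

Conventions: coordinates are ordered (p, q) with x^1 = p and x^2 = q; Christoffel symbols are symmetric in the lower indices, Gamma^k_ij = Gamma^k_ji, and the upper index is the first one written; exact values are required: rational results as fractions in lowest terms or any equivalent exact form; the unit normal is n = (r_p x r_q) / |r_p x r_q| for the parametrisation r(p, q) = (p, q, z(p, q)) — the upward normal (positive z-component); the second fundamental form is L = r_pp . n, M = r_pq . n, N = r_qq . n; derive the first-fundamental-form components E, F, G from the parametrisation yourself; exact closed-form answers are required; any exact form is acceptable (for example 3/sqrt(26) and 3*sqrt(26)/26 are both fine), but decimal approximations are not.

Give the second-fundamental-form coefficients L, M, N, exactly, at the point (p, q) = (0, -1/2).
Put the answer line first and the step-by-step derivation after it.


Answer: L = 8/3, M = 0, N = 0

z_p = 0, z_q = 0, z_pp = 8/3, z_pq = 0, z_qq = 0
E = 1, F = 0, G = 1; answer radicand W^2 = 1
unnormalised second-form numerators: l = 8/3, m = 0, n = 0; L = l/sqrt(1), and similarly M = m/sqrt(W^2), N = n/sqrt(W^2)


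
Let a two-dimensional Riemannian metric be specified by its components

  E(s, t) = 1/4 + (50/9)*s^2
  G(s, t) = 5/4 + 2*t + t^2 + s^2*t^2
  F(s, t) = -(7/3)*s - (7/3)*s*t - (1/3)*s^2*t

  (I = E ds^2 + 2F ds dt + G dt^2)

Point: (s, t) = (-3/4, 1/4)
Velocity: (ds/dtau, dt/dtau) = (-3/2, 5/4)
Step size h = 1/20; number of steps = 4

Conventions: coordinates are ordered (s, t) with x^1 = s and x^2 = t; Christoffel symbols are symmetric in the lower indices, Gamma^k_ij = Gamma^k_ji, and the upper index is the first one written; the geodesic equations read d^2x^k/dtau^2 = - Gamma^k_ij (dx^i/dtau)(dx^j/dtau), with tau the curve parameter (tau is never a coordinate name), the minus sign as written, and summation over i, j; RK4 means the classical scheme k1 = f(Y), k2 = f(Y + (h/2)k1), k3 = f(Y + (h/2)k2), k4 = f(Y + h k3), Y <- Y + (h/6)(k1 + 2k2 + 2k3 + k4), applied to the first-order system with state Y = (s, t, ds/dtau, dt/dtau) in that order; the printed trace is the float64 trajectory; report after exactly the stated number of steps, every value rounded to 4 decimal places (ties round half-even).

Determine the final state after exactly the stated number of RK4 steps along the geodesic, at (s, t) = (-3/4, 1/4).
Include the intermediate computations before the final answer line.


f(Y) = (ds/dtau, dt/dtau, -Gamma^s_ij Y'^i Y'^j, -Gamma^t_ij Y'^i Y'^j) with the Gammas evaluated at the stage position; h = 0.050000; intermediate values shown to 6 dp
step 0: s = -0.7500, t = 0.2500, ds/dtau = -1.5000, dt/dtau = 1.2500
step 1:
  k1: at (s, t) = (-0.750000, 0.250000), (ds/dtau, dt/dtau) = (-1.500000, 1.250000); Gamma_sss = -1.041784, Gamma_sst = 0.060682, Gamma_stt = -0.001956, Gamma_tss = -0.303952, Gamma_tst = -0.095674, Gamma_ttt = 0.754909; k1 = (-1.500000, 1.250000, 2.574628, -0.854431)
  k2: at (s, t) = (-0.787500, 0.281250), (ds/dtau, dt/dtau) = (-1.435634, 1.228639); Gamma_sss = -1.034685, Gamma_sst = 0.075321, Gamma_stt = -0.029895, Gamma_tss = -0.240191, Gamma_tst = -0.121217, Gamma_ttt = 0.785462; k2 = (-1.435634, 1.228639, 2.443373, -1.118276)
  k3: at (s, t) = (-0.785891, 0.280716), (ds/dtau, dt/dtau) = (-1.438916, 1.222043); Gamma_sss = -1.035255, Gamma_sst = 0.075051, Gamma_stt = -0.028861, Gamma_tss = -0.242297, Gamma_tst = -0.120610, Gamma_ttt = 0.784055; k3 = (-1.438916, 1.222043, 2.450516, -1.093393)
  k4: at (s, t) = (-0.821946, 0.311102), (ds/dtau, dt/dtau) = (-1.377474, 1.195330); Gamma_sss = -1.027391, Gamma_sst = 0.089663, Gamma_stt = -0.052263, Gamma_tss = -0.185482, Gamma_tst = -0.146841, Gamma_ttt = 0.810586; k4 = (-1.377474, 1.195330, 2.319350, -1.289796)
  Y <- Y + (h/6)(k1 + 2k2 + 2k3 + k4): s = -0.8219, t = 0.3112, ds/dtau = -1.3777, dt/dtau = 1.1953
step 2:
  k1: at (s, t) = (-0.821888, 0.311222), (ds/dtau, dt/dtau) = (-1.377652, 1.195270); Gamma_sss = -1.027454, Gamma_sst = 0.089720, Gamma_stt = -0.052231, Gamma_tss = -0.185467, Gamma_tst = -0.146913, Gamma_ttt = 0.810491; k1 = (-1.377652, 1.195270, 2.320130, -1.289757)
  k2: at (s, t) = (-0.856329, 0.341104), (ds/dtau, dt/dtau) = (-1.319649, 1.163026); Gamma_sss = -1.018866, Gamma_sst = 0.104057, Gamma_stt = -0.071027, Gamma_tss = -0.135549, Gamma_tst = -0.173298, Gamma_ttt = 0.832119; k2 = (-1.319649, 1.163026, 2.189811, -1.421446)
  k3: at (s, t) = (-0.854879, 0.340298), (ds/dtau, dt/dtau) = (-1.322907, 1.159734); Gamma_sss = -1.019379, Gamma_sst = 0.103678, Gamma_stt = -0.070276, Gamma_tss = -0.137303, Gamma_tst = -0.172493, Gamma_ttt = 0.831079; k3 = (-1.322907, 1.159734, 2.196648, -1.406780)
  k4: at (s, t) = (-0.888033, 0.369209), (ds/dtau, dt/dtau) = (-1.267820, 1.124931); Gamma_sss = -1.009838, Gamma_sst = 0.117211, Gamma_stt = -0.085059, Gamma_tss = -0.093731, Gamma_tst = -0.198106, Gamma_ttt = 0.848225; k4 = (-1.267820, 1.124931, 2.065155, -1.487824)
  Y <- Y + (h/6)(k1 + 2k2 + 2k3 + k4): s = -0.8880, t = 0.3693, ds/dtau = -1.2680, dt/dtau = 1.1250
step 3:
  k1: at (s, t) = (-0.887976, 0.369270), (ds/dtau, dt/dtau) = (-1.268000, 1.124987); Gamma_sss = -1.009883, Gamma_sst = 0.117242, Gamma_stt = -0.085020, Gamma_tss = -0.093749, Gamma_tst = -0.198138, Gamma_ttt = 0.848135; k1 = (-1.268000, 1.124987, 2.065804, -1.487946)
  k2: at (s, t) = (-0.919676, 0.397395), (ds/dtau, dt/dtau) = (-1.216355, 1.087788); Gamma_sss = -0.999576, Gamma_sst = 0.129825, Gamma_stt = -0.095977, Gamma_tss = -0.056293, Gamma_tst = -0.222574, Gamma_ttt = 0.860583; k2 = (-1.216355, 1.087788, 1.936013, -1.524019)
  k3: at (s, t) = (-0.918385, 0.396465), (ds/dtau, dt/dtau) = (-1.219600, 1.086886); Gamma_sss = -1.000070, Gamma_sst = 0.129430, Gamma_stt = -0.095541, Gamma_tss = -0.057642, Gamma_tst = -0.221739, Gamma_ttt = 0.860000; k3 = (-1.219600, 1.086886, 1.943530, -1.518058)
  k4: at (s, t) = (-0.948956, 0.423614), (ds/dtau, dt/dtau) = (-1.170824, 1.049084); Gamma_sss = -0.988980, Gamma_sst = 0.140862, Gamma_stt = -0.103437, Gamma_tss = -0.025450, Gamma_tst = -0.244601, Gamma_ttt = 0.868643; k4 = (-1.170824, 1.049084, 1.815603, -1.522004)
  Y <- Y + (h/6)(k1 + 2k2 + 2k3 + k4): s = -0.9489, t = 0.4236, ds/dtau = -1.1710, dt/dtau = 1.0492
step 4:
  k1: at (s, t) = (-0.948899, 0.423632), (ds/dtau, dt/dtau) = (-1.170996, 1.049202); Gamma_sss = -0.989016, Gamma_sst = 0.140874, Gamma_stt = -0.103405, Gamma_tss = -0.025482, Gamma_tst = -0.244605, Gamma_ttt = 0.868576; k1 = (-1.170996, 1.049202, 1.816160, -1.522259)
  k2: at (s, t) = (-0.978174, 0.449862), (ds/dtau, dt/dtau) = (-1.125592, 1.011146); Gamma_sss = -0.977394, Gamma_sst = 0.151109, Gamma_stt = -0.108517, Gamma_tss = 0.001760, Gamma_tst = -0.265670, Gamma_ttt = 0.873552; k2 = (-1.125592, 1.011146, 1.693234, -1.500101)
  k3: at (s, t) = (-0.977039, 0.448911), (ds/dtau, dt/dtau) = (-1.128665, 1.011700); Gamma_sss = -0.977874, Gamma_sst = 0.150759, Gamma_stt = -0.108338, Gamma_tss = 0.000790, Gamma_tst = -0.264916, Gamma_ttt = 0.873358; k3 = (-1.128665, 1.011700, 1.700882, -1.499919)
  k4: at (s, t) = (-1.005332, 0.474217), (ds/dtau, dt/dtau) = (-1.085952, 0.974207); Gamma_sss = -0.965771, Gamma_sst = 0.159814, Gamma_stt = -0.111333, Gamma_tss = 0.023960, Gamma_tst = -0.284167, Gamma_ttt = 0.875547; k4 = (-1.085952, 0.974207, 1.582738, -1.460484)
  Y <- Y + (h/6)(k1 + 2k2 + 2k3 + k4): s = -1.0053, t = 0.4742, ds/dtau = -1.0861, dt/dtau = 0.9743

Answer: s = -1.0053, t = 0.4742, ds/dtau = -1.0861, dt/dtau = 0.9743


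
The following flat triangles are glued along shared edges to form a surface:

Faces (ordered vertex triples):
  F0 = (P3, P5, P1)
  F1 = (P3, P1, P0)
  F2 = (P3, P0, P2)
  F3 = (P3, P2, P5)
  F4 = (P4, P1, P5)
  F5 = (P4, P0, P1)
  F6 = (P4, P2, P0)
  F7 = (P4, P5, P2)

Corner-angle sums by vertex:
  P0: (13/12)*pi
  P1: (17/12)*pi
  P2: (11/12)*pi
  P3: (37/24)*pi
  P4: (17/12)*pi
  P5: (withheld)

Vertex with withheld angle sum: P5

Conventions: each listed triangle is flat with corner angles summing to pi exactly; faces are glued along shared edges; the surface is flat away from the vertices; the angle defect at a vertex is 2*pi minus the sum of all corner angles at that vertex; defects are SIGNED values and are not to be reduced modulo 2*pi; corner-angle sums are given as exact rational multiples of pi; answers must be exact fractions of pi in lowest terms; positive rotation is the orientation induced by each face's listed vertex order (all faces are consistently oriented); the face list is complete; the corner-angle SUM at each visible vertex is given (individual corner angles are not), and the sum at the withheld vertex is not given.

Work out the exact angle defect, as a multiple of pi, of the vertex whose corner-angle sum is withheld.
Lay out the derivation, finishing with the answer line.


V = 6, E = 12, F = 8; chi = V - E + F = 2
Gauss-Bonnet: total defect = 2*pi*chi = 4*pi; visible defects sum to (29/8)*pi

Answer: defect(P5) = (3/8)*pi


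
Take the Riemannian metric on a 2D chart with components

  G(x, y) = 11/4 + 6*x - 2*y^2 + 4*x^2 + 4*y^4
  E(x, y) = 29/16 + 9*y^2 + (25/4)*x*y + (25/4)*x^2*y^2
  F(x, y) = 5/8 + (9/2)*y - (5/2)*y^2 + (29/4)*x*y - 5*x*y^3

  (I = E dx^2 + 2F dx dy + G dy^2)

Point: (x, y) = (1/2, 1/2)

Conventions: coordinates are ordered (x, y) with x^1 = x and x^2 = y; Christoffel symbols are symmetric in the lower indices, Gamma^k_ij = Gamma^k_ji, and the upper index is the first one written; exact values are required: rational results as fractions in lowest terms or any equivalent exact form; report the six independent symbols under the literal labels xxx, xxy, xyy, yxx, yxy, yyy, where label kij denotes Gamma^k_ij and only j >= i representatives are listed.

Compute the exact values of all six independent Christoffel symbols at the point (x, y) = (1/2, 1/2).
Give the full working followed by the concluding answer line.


E = 385/64, F = 15/4, G = 13/2 at the point
E_x = 75/16, E_y = 219/16, F_x = 3, F_y = 15/4, G_x = 10, G_y = 0
EG - F^2 = 3205/128;  g^inv = (128/3205) * [[13/2, -15/4], [-15/4, 385/64]]
first-kind symbols [ij,l] = (1/2)(d_i g_jl + d_j g_il - d_l g_ij): [xx,x] = E_x/2 = 75/32, [xx,y] = F_x - E_y/2 = -123/32, [xy,x] = E_y/2 = 219/32, [xy,y] = G_x/2 = 5, [yy,x] = F_y - G_x/2 = -5/4, [yy,y] = G_y/2 = 0
Gamma^x_ij = (G*[ij,x] - F*[ij,y])/(EG - F^2), Gamma^y_ij = (E*[ij,y] - F*[ij,x])/(EG - F^2)

Answer: Gamma_xxx = 759/641, Gamma_xxy = 3294/3205, Gamma_xyy = -208/641, Gamma_yxx = -13071/10256, Gamma_yxy = 113/641, Gamma_yyy = 120/641


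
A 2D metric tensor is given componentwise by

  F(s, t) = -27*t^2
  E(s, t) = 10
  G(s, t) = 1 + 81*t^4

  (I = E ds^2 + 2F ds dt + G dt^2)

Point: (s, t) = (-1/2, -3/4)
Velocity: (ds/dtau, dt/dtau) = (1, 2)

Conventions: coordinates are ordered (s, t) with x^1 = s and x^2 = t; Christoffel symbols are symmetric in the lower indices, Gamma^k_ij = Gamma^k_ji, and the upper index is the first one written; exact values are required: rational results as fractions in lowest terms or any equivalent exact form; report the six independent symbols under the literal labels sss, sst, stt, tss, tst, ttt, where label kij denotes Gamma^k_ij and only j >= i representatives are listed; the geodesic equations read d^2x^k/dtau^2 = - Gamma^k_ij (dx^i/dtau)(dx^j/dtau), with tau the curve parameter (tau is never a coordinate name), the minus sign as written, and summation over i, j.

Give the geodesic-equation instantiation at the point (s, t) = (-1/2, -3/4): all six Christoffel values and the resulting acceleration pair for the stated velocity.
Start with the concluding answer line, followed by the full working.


Answer: Gamma_sss = 0, Gamma_sst = 0, Gamma_stt = 10368/9121, Gamma_tss = 0, Gamma_tst = 0, Gamma_ttt = -17496/9121; accelerations (d^2s/dtau^2, d^2t/dtau^2) = (-41472/9121, 69984/9121)

E = 10, F = -243/16, G = 6817/256 at the point
E_s = 0, E_t = 0, F_s = 0, F_t = 81/2, G_s = 0, G_t = -2187/16
EG - F^2 = 9121/256;  g^inv = (256/9121) * [[6817/256, 243/16], [243/16, 10]]
first-kind symbols [ij,l] = (1/2)(d_i g_jl + d_j g_il - d_l g_ij): [ss,s] = E_s/2 = 0, [ss,t] = F_s - E_t/2 = 0, [st,s] = E_t/2 = 0, [st,t] = G_s/2 = 0, [tt,s] = F_t - G_s/2 = 81/2, [tt,t] = G_t/2 = -2187/32
Gamma^s_ij = (G*[ij,s] - F*[ij,t])/(EG - F^2), Gamma^t_ij = (E*[ij,t] - F*[ij,s])/(EG - F^2)
Gamma_sss = 0, Gamma_sst = 0, Gamma_stt = 10368/9121, Gamma_tss = 0, Gamma_tst = 0, Gamma_ttt = -17496/9121
d^2s/dtau^2 = -(Gamma_sss*(1)^2 + 2*Gamma_sst*(1)*(2) + Gamma_stt*(2)^2) = -41472/9121
d^2t/dtau^2 = -(Gamma_tss*(1)^2 + 2*Gamma_tst*(1)*(2) + Gamma_ttt*(2)^2) = 69984/9121


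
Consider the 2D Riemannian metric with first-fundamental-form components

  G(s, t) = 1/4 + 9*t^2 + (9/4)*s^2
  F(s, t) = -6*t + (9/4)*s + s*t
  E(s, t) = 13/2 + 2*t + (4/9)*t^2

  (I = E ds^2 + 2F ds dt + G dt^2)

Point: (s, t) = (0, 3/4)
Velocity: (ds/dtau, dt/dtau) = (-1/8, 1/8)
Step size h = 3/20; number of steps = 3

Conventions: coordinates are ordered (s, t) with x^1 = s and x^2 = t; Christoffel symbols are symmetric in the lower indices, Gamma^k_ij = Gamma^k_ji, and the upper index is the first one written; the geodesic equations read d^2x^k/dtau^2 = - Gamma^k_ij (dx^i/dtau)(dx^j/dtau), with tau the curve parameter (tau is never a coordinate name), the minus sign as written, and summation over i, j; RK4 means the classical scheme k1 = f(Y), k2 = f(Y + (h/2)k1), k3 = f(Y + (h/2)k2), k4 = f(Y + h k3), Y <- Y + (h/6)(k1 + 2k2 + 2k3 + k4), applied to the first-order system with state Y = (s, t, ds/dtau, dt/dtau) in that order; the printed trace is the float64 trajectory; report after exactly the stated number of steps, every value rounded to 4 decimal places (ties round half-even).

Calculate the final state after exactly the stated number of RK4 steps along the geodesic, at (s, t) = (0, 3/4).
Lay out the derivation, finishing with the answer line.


f(Y) = (ds/dtau, dt/dtau, -Gamma^s_ij Y'^i Y'^j, -Gamma^t_ij Y'^i Y'^j) with the Gammas evaluated at the stage position; h = 0.150000; intermediate values shown to 6 dp
step 0: s = 0.0000, t = 0.7500, ds/dtau = -0.1250, dt/dtau = 0.1250
step 1:
  k1: at (s, t) = (0.000000, 0.750000), (ds/dtau, dt/dtau) = (-0.125000, 0.125000); Gamma_sss = 0.318091, Gamma_sst = 0.300420, Gamma_stt = -0.063618, Gamma_tss = 0.583168, Gamma_tst = 0.254473, Gamma_ttt = 1.216700; k1 = (-0.125000, 0.125000, 0.005412, -0.020171)
  k2: at (s, t) = (-0.009375, 0.759375), (ds/dtau, dt/dtau) = (-0.124594, 0.123487); Gamma_sss = 0.319369, Gamma_sst = 0.299148, Gamma_stt = -0.051861, Gamma_tss = 0.576467, Gamma_tst = 0.248222, Gamma_ttt = 1.212603; k2 = (-0.124594, 0.123487, 0.005038, -0.019802)
  k3: at (s, t) = (-0.009345, 0.759262), (ds/dtau, dt/dtau) = (-0.124622, 0.123515); Gamma_sss = 0.319402, Gamma_sst = 0.299157, Gamma_stt = -0.051913, Gamma_tss = 0.576602, Gamma_tst = 0.248270, Gamma_ttt = 1.212724; k3 = (-0.124622, 0.123515, 0.005041, -0.019813)
  k4: at (s, t) = (-0.018693, 0.768527), (ds/dtau, dt/dtau) = (-0.124244, 0.122028); Gamma_sss = 0.320622, Gamma_sst = 0.297853, Gamma_stt = -0.040321, Gamma_tss = 0.570106, Gamma_tst = 0.242199, Gamma_ttt = 1.208758; k4 = (-0.124244, 0.122028, 0.004683, -0.019456)
  Y <- Y + (h/6)(k1 + 2k2 + 2k3 + k4): s = -0.0187, t = 0.7685, ds/dtau = -0.1242, dt/dtau = 0.1220
step 2:
  k1: at (s, t) = (-0.018692, 0.768526), (ds/dtau, dt/dtau) = (-0.124244, 0.122029); Gamma_sss = 0.320622, Gamma_sst = 0.297854, Gamma_stt = -0.040323, Gamma_tss = 0.570107, Gamma_tst = 0.242200, Gamma_ttt = 1.208759; k1 = (-0.124244, 0.122029, 0.004683, -0.019456)
  k2: at (s, t) = (-0.028010, 0.777678), (ds/dtau, dt/dtau) = (-0.123892, 0.120569); Gamma_sss = 0.321788, Gamma_sst = 0.296522, Gamma_stt = -0.028898, Gamma_tss = 0.563814, Gamma_tst = 0.236305, Gamma_ttt = 1.204923; k2 = (-0.123892, 0.120569, 0.004340, -0.019110)
  k3: at (s, t) = (-0.027984, 0.777569), (ds/dtau, dt/dtau) = (-0.123918, 0.120595); Gamma_sss = 0.321823, Gamma_sst = 0.296529, Gamma_stt = -0.028942, Gamma_tss = 0.563943, Gamma_tst = 0.236347, Gamma_ttt = 1.205042; k3 = (-0.123918, 0.120595, 0.004342, -0.019121)
  k4: at (s, t) = (-0.037280, 0.786615), (ds/dtau, dt/dtau) = (-0.123592, 0.119160); Gamma_sss = 0.322941, Gamma_sst = 0.295170, Gamma_stt = -0.017667, Gamma_tss = 0.557841, Gamma_tst = 0.230616, Gamma_ttt = 1.201332; k4 = (-0.123592, 0.119160, 0.004012, -0.018786)
  Y <- Y + (h/6)(k1 + 2k2 + 2k3 + k4): s = -0.0373, t = 0.7866, ds/dtau = -0.1236, dt/dtau = 0.1192
step 3:
  k1: at (s, t) = (-0.037278, 0.786614), (ds/dtau, dt/dtau) = (-0.123592, 0.119161); Gamma_sss = 0.322941, Gamma_sst = 0.295170, Gamma_stt = -0.017668, Gamma_tss = 0.557842, Gamma_tst = 0.230617, Gamma_ttt = 1.201333; k1 = (-0.123592, 0.119161, 0.004012, -0.018786)
  k2: at (s, t) = (-0.046548, 0.795551), (ds/dtau, dt/dtau) = (-0.123291, 0.117752); Gamma_sss = 0.324014, Gamma_sst = 0.293787, Gamma_stt = -0.006545, Gamma_tss = 0.551929, Gamma_tst = 0.225047, Gamma_ttt = 1.197750; k2 = (-0.123291, 0.117752, 0.003696, -0.018463)
  k3: at (s, t) = (-0.046525, 0.795445), (ds/dtau, dt/dtau) = (-0.123315, 0.117776); Gamma_sss = 0.324050, Gamma_sst = 0.293794, Gamma_stt = -0.006581, Gamma_tss = 0.552052, Gamma_tst = 0.225084, Gamma_ttt = 1.197866; k3 = (-0.123315, 0.117776, 0.003697, -0.018473)
  k4: at (s, t) = (-0.055776, 0.804280), (ds/dtau, dt/dtau) = (-0.123038, 0.116390); Gamma_sss = 0.325083, Gamma_sst = 0.292387, Gamma_stt = 0.004407, Gamma_tss = 0.546317, Gamma_tst = 0.219662, Gamma_ttt = 1.194404; k4 = (-0.123038, 0.116390, 0.003393, -0.018159)
  Y <- Y + (h/6)(k1 + 2k2 + 2k3 + k4): s = -0.0558, t = 0.8043, ds/dtau = -0.1230, dt/dtau = 0.1164

Answer: s = -0.0558, t = 0.8043, ds/dtau = -0.1230, dt/dtau = 0.1164


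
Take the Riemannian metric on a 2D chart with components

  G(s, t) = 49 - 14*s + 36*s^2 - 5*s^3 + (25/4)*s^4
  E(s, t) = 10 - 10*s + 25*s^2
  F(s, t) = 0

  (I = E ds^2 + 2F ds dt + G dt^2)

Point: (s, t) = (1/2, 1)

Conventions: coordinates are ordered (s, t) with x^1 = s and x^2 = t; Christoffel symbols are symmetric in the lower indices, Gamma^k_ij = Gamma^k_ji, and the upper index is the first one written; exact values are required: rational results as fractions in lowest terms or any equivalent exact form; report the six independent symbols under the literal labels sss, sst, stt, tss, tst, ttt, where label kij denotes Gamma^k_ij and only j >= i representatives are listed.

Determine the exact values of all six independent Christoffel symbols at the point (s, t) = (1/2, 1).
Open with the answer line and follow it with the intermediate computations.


Answer: Gamma_sss = 2/3, Gamma_sst = 0, Gamma_stt = -19/20, Gamma_tss = 0, Gamma_tst = 4/19, Gamma_ttt = 0

E = 45/4, F = 0, G = 3249/64 at the point
E_s = 15, E_t = 0, F_s = 0, F_t = 0, G_s = 171/8, G_t = 0
EG - F^2 = 146205/256;  g^inv = (256/146205) * [[3249/64, 0], [0, 45/4]]
first-kind symbols [ij,l] = (1/2)(d_i g_jl + d_j g_il - d_l g_ij): [ss,s] = E_s/2 = 15/2, [ss,t] = F_s - E_t/2 = 0, [st,s] = E_t/2 = 0, [st,t] = G_s/2 = 171/16, [tt,s] = F_t - G_s/2 = -171/16, [tt,t] = G_t/2 = 0
Gamma^s_ij = (G*[ij,s] - F*[ij,t])/(EG - F^2), Gamma^t_ij = (E*[ij,t] - F*[ij,s])/(EG - F^2)


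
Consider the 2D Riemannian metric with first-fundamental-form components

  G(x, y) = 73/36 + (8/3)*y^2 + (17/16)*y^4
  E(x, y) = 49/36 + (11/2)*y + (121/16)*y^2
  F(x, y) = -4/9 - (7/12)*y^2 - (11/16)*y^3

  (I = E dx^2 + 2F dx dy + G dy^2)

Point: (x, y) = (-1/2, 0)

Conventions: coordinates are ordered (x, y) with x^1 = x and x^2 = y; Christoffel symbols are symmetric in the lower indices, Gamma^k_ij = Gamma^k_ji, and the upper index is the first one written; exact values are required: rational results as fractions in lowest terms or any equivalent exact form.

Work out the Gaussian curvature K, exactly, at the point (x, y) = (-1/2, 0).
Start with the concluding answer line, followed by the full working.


Answer: K = -9317/15129

E = 49/36, F = -4/9, G = 73/36, EG - F^2 = 41/16 at the point
E_x = 0, E_y = 11/2, F_x = 0, F_y = 0, G_x = 0, G_y = 0
E_yy = 121/8, F_xy = 0, G_xx = 0
Evaluate Brioschi's two determinant matrices M1, M2 and divide by (EG - F^2)^2.
M1 = [[-E_yy/2 + F_xy - G_xx/2, E_x/2, F_x - E_y/2], [F_y - G_x/2, E, F], [G_y/2, F, G]] = [[-121/16, 0, -11/4], [0, 49/36, -4/9], [0, -4/9, 73/36]]; det M1 = -4961/256
M2 = [[0, E_y/2, G_x/2], [E_y/2, E, F], [G_x/2, F, G]] = [[0, 11/4, 0], [11/4, 49/36, -4/9], [0, -4/9, 73/36]]; det M2 = -8833/576
det M1 - det M2 = -9317/2304; K = -9317/2304 / (41/16)^2 = -9317/15129


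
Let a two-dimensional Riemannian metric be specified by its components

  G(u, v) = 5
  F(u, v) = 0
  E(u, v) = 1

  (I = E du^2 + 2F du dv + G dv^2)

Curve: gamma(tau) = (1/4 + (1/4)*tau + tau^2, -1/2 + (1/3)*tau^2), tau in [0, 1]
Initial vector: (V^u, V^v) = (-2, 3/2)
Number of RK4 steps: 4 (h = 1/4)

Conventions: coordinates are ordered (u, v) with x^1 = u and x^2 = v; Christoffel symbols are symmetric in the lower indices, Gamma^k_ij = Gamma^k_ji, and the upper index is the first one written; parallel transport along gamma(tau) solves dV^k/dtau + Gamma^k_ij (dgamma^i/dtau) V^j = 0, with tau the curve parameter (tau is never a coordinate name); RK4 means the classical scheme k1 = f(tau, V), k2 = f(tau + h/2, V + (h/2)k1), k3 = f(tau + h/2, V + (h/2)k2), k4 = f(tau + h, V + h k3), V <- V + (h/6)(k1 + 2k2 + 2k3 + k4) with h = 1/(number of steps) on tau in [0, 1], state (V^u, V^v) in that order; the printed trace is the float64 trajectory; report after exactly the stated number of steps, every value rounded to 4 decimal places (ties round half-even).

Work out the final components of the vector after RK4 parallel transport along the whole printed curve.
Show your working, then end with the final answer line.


gamma'(tau) = (1/4 + 2*tau, (2/3)*tau); f(tau, V)^k = -Gamma^k_ij(gamma(tau)) gamma'^i(tau) V^j; h = 1/4; intermediate values shown to 6 dp
curve data and Christoffel symbols at the stage parameters:
  tau = 0.000000: gamma = (0.250000, -0.500000), gamma' = (0.250000, 0.000000); Gamma_uuu = 0.000000, Gamma_uuv = 0.000000, Gamma_uvv = 0.000000, Gamma_vuu = 0.000000, Gamma_vuv = 0.000000, Gamma_vvv = 0.000000
  tau = 0.125000: gamma = (0.296875, -0.494792), gamma' = (0.500000, 0.083333); Gamma_uuu = 0.000000, Gamma_uuv = 0.000000, Gamma_uvv = 0.000000, Gamma_vuu = 0.000000, Gamma_vuv = 0.000000, Gamma_vvv = 0.000000
  tau = 0.250000: gamma = (0.375000, -0.479167), gamma' = (0.750000, 0.166667); Gamma_uuu = 0.000000, Gamma_uuv = 0.000000, Gamma_uvv = 0.000000, Gamma_vuu = 0.000000, Gamma_vuv = 0.000000, Gamma_vvv = 0.000000
  tau = 0.375000: gamma = (0.484375, -0.453125), gamma' = (1.000000, 0.250000); Gamma_uuu = 0.000000, Gamma_uuv = 0.000000, Gamma_uvv = 0.000000, Gamma_vuu = 0.000000, Gamma_vuv = 0.000000, Gamma_vvv = 0.000000
  tau = 0.500000: gamma = (0.625000, -0.416667), gamma' = (1.250000, 0.333333); Gamma_uuu = 0.000000, Gamma_uuv = 0.000000, Gamma_uvv = 0.000000, Gamma_vuu = 0.000000, Gamma_vuv = 0.000000, Gamma_vvv = 0.000000
  tau = 0.625000: gamma = (0.796875, -0.369792), gamma' = (1.500000, 0.416667); Gamma_uuu = 0.000000, Gamma_uuv = 0.000000, Gamma_uvv = 0.000000, Gamma_vuu = 0.000000, Gamma_vuv = 0.000000, Gamma_vvv = 0.000000
  tau = 0.750000: gamma = (1.000000, -0.312500), gamma' = (1.750000, 0.500000); Gamma_uuu = 0.000000, Gamma_uuv = 0.000000, Gamma_uvv = 0.000000, Gamma_vuu = 0.000000, Gamma_vuv = 0.000000, Gamma_vvv = 0.000000
  tau = 0.875000: gamma = (1.234375, -0.244792), gamma' = (2.000000, 0.583333); Gamma_uuu = 0.000000, Gamma_uuv = 0.000000, Gamma_uvv = 0.000000, Gamma_vuu = 0.000000, Gamma_vuv = 0.000000, Gamma_vvv = 0.000000
  tau = 1.000000: gamma = (1.500000, -0.166667), gamma' = (2.250000, 0.666667); Gamma_uuu = 0.000000, Gamma_uuv = 0.000000, Gamma_uvv = 0.000000, Gamma_vuu = 0.000000, Gamma_vuv = 0.000000, Gamma_vvv = 0.000000
step 0: V^u = -2.0000, V^v = 1.5000
step 1: k1 = (0.000000, 0.000000), k2 = (0.000000, 0.000000), k3 = (0.000000, 0.000000), k4 = (0.000000, 0.000000); V <- V + (h/6)(k1 + 2k2 + 2k3 + k4): V^u = -2.0000, V^v = 1.5000
step 2: k1 = (0.000000, 0.000000), k2 = (0.000000, 0.000000), k3 = (0.000000, 0.000000), k4 = (0.000000, 0.000000); V <- V + (h/6)(k1 + 2k2 + 2k3 + k4): V^u = -2.0000, V^v = 1.5000
step 3: k1 = (0.000000, 0.000000), k2 = (0.000000, 0.000000), k3 = (0.000000, 0.000000), k4 = (0.000000, 0.000000); V <- V + (h/6)(k1 + 2k2 + 2k3 + k4): V^u = -2.0000, V^v = 1.5000
step 4: k1 = (0.000000, 0.000000), k2 = (0.000000, 0.000000), k3 = (0.000000, 0.000000), k4 = (0.000000, 0.000000); V <- V + (h/6)(k1 + 2k2 + 2k3 + k4): V^u = -2.0000, V^v = 1.5000

Answer: V^u = -2.0000, V^v = 1.5000


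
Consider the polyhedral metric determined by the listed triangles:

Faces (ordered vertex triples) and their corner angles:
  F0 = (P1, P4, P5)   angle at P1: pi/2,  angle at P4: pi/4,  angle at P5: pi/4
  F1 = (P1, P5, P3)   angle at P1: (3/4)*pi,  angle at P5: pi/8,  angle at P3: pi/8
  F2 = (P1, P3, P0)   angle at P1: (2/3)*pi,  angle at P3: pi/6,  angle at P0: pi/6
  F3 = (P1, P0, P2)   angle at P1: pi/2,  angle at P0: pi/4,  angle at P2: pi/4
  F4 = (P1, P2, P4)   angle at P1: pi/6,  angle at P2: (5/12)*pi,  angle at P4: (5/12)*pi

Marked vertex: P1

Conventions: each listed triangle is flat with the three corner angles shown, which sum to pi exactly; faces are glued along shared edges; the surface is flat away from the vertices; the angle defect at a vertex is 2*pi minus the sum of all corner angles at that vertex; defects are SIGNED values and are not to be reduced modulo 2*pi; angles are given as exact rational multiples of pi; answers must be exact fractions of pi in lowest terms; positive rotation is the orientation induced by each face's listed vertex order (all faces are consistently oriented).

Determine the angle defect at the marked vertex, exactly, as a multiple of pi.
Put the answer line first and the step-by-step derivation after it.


Answer: defect(P1) = (-7/12)*pi

Sum of corner angles at P1: (31/12)*pi
defect = 2*pi - (31/12)*pi


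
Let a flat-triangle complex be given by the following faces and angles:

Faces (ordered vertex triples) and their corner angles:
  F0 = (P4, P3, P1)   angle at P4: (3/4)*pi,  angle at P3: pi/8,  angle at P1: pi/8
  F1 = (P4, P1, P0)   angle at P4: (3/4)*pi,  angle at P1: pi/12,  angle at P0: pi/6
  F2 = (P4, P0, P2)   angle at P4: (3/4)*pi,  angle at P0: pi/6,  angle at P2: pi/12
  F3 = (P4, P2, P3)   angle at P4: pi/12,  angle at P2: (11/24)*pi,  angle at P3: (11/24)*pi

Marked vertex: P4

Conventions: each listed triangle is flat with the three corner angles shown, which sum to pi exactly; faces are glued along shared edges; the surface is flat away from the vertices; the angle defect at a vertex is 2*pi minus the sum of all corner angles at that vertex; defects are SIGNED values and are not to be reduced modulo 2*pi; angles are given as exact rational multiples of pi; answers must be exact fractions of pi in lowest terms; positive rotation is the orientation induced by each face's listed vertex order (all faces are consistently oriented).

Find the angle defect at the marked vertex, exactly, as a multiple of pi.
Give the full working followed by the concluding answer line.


Sum of corner angles at P4: (7/3)*pi
defect = 2*pi - (7/3)*pi

Answer: defect(P4) = -pi/3


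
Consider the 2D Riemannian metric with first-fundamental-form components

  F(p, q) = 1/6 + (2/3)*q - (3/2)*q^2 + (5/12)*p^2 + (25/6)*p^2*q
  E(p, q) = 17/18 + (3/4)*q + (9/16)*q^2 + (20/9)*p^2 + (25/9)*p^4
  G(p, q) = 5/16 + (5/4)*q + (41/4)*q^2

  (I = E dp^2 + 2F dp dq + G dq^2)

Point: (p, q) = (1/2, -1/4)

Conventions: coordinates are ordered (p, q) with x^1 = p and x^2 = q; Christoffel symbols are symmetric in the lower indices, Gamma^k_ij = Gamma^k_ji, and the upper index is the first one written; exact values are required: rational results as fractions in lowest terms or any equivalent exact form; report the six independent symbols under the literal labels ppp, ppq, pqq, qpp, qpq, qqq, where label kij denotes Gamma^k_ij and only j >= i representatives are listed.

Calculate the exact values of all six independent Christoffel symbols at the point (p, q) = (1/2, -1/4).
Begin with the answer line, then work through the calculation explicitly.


Answer: Gamma_ppp = 138880/134489, Gamma_ppq = 22140/134489, Gamma_pqq = 160800/134489, Gamma_qpp = -126215/134489, Gamma_qpq = 8640/134489, Gamma_qqq = -343996/134489

E = 3505/2304, F = -1/4, G = 41/64 at the point
E_p = 65/18, E_q = 15/32, F_p = -5/8, F_q = 59/24, G_p = 0, G_q = -31/8
EG - F^2 = 134489/147456;  g^inv = (147456/134489) * [[41/64, 1/4], [1/4, 3505/2304]]
first-kind symbols [ij,l] = (1/2)(d_i g_jl + d_j g_il - d_l g_ij): [pp,p] = E_p/2 = 65/36, [pp,q] = F_p - E_q/2 = -55/64, [pq,p] = E_q/2 = 15/64, [pq,q] = G_p/2 = 0, [qq,p] = F_q - G_p/2 = 59/24, [qq,q] = G_q/2 = -31/16
Gamma^p_ij = (G*[ij,p] - F*[ij,q])/(EG - F^2), Gamma^q_ij = (E*[ij,q] - F*[ij,p])/(EG - F^2)


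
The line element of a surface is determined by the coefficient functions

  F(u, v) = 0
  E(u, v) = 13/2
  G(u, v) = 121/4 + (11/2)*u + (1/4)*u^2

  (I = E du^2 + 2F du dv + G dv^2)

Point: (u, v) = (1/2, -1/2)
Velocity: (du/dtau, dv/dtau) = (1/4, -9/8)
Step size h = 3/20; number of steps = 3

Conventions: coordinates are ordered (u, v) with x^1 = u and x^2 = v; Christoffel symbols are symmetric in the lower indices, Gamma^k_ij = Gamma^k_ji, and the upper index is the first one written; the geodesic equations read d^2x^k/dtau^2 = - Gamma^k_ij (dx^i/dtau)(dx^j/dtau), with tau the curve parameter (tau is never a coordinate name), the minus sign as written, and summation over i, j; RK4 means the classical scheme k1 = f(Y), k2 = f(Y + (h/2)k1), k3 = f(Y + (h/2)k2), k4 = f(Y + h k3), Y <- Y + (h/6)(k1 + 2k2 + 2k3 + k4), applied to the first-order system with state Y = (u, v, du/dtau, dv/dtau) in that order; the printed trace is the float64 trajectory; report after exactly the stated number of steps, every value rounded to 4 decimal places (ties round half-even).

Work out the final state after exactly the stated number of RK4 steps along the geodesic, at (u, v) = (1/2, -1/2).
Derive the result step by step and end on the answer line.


f(Y) = (du/dtau, dv/dtau, -Gamma^u_ij Y'^i Y'^j, -Gamma^v_ij Y'^i Y'^j) with the Gammas evaluated at the stage position; h = 0.150000; intermediate values shown to 6 dp
step 0: u = 0.5000, v = -0.5000, du/dtau = 0.2500, dv/dtau = -1.1250
step 1:
  k1: at (u, v) = (0.500000, -0.500000), (du/dtau, dv/dtau) = (0.250000, -1.125000); Gamma_uuu = 0.000000, Gamma_uuv = 0.000000, Gamma_uvv = -0.442308, Gamma_vuu = 0.000000, Gamma_vuv = 0.086957, Gamma_vvv = 0.000000; k1 = (0.250000, -1.125000, 0.559796, 0.048913)
  k2: at (u, v) = (0.518750, -0.584375), (du/dtau, dv/dtau) = (0.291985, -1.121332); Gamma_uuu = 0.000000, Gamma_uuv = 0.000000, Gamma_uvv = -0.443029, Gamma_vuu = 0.000000, Gamma_vuv = 0.086815, Gamma_vvv = 0.000000; k2 = (0.291985, -1.121332, 0.557058, 0.056848)
  k3: at (u, v) = (0.521899, -0.584100), (du/dtau, dv/dtau) = (0.291779, -1.120736); Gamma_uuu = 0.000000, Gamma_uuv = 0.000000, Gamma_uvv = -0.443150, Gamma_vuu = 0.000000, Gamma_vuv = 0.086791, Gamma_vvv = 0.000000; k3 = (0.291779, -1.120736, 0.556619, 0.056763)
  k4: at (u, v) = (0.543767, -0.668110), (du/dtau, dv/dtau) = (0.333493, -1.116486); Gamma_uuu = 0.000000, Gamma_uuv = 0.000000, Gamma_uvv = -0.443991, Gamma_vuu = 0.000000, Gamma_vuv = 0.086627, Gamma_vvv = 0.000000; k4 = (0.333493, -1.116486, 0.553453, 0.064509)
  Y <- Y + (h/6)(k1 + 2k2 + 2k3 + k4): u = 0.5438, v = -0.6681, du/dtau = 0.3335, dv/dtau = -1.1165
step 2:
  k1: at (u, v) = (0.543776, -0.668141), (du/dtau, dv/dtau) = (0.333515, -1.116484); Gamma_uuu = 0.000000, Gamma_uuv = 0.000000, Gamma_uvv = -0.443991, Gamma_vuu = 0.000000, Gamma_vuv = 0.086627, Gamma_vvv = 0.000000; k1 = (0.333515, -1.116484, 0.553451, 0.064513)
  k2: at (u, v) = (0.568789, -0.751877), (du/dtau, dv/dtau) = (0.375024, -1.111645); Gamma_uuu = 0.000000, Gamma_uuv = 0.000000, Gamma_uvv = -0.444953, Gamma_vuu = 0.000000, Gamma_vuv = 0.086439, Gamma_vvv = 0.000000; k2 = (0.375024, -1.111645, 0.549854, 0.072072)
  k3: at (u, v) = (0.571902, -0.751514), (du/dtau, dv/dtau) = (0.374754, -1.111078); Gamma_uuu = 0.000000, Gamma_uuv = 0.000000, Gamma_uvv = -0.445073, Gamma_vuu = 0.000000, Gamma_vuv = 0.086416, Gamma_vvv = 0.000000; k3 = (0.374754, -1.111078, 0.549441, 0.071964)
  k4: at (u, v) = (0.599989, -0.834802), (du/dtau, dv/dtau) = (0.415931, -1.105689); Gamma_uuu = 0.000000, Gamma_uuv = 0.000000, Gamma_uvv = -0.446153, Gamma_vuu = 0.000000, Gamma_vuv = 0.086207, Gamma_vvv = 0.000000; k4 = (0.415931, -1.105689, 0.545444, 0.079292)
  Y <- Y + (h/6)(k1 + 2k2 + 2k3 + k4): u = 0.6000, v = -0.8348, du/dtau = 0.4160, dv/dtau = -1.1057
step 3:
  k1: at (u, v) = (0.600001, -0.834831), (du/dtau, dv/dtau) = (0.415952, -1.105687); Gamma_uuu = 0.000000, Gamma_uuv = 0.000000, Gamma_uvv = -0.446154, Gamma_vuu = 0.000000, Gamma_vuv = 0.086207, Gamma_vvv = 0.000000; k1 = (0.415952, -1.105687, 0.545443, 0.079295)
  k2: at (u, v) = (0.631197, -0.917758), (du/dtau, dv/dtau) = (0.456860, -1.099740); Gamma_uuu = 0.000000, Gamma_uuv = 0.000000, Gamma_uvv = -0.447354, Gamma_vuu = 0.000000, Gamma_vuv = 0.085976, Gamma_vvv = 0.000000; k2 = (0.456860, -1.099740, 0.541042, 0.086393)
  k3: at (u, v) = (0.634265, -0.917312), (du/dtau, dv/dtau) = (0.456530, -1.099207); Gamma_uuu = 0.000000, Gamma_uuv = 0.000000, Gamma_uvv = -0.447472, Gamma_vuu = 0.000000, Gamma_vuv = 0.085953, Gamma_vvv = 0.000000; k3 = (0.456530, -1.099207, 0.540661, 0.086266)
  k4: at (u, v) = (0.668480, -0.999712), (du/dtau, dv/dtau) = (0.497051, -1.092747); Gamma_uuu = 0.000000, Gamma_uuv = 0.000000, Gamma_uvv = -0.448788, Gamma_vuu = 0.000000, Gamma_vuv = 0.085701, Gamma_vvv = 0.000000; k4 = (0.497051, -1.092747, 0.535896, 0.093097)
  Y <- Y + (h/6)(k1 + 2k2 + 2k3 + k4): u = 0.6685, v = -0.9997, du/dtau = 0.4971, dv/dtau = -1.0927

Answer: u = 0.6685, v = -0.9997, du/dtau = 0.4971, dv/dtau = -1.0927
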